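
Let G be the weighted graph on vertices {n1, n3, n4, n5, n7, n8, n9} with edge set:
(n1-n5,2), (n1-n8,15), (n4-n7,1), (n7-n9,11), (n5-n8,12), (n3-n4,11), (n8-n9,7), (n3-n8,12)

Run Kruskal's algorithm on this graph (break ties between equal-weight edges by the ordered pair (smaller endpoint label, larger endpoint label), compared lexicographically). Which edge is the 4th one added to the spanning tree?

Sort edges by weight, then run Kruskal:
n4-n7 (1): add. Components now {n1} {n3} {n8} {n9} {n5} {n4,n7}
n1-n5 (2): add. Components now {n1,n5} {n3} {n8} {n9} {n4,n7}
n8-n9 (7): add. Components now {n1,n5} {n3} {n8,n9} {n4,n7}
n3-n4 (11): add. Components now {n1,n5} {n3,n4,n7} {n8,n9}
n7-n9 (11): add. Components now {n1,n5} {n3,n4,n7,n8,n9}
n3-n8 (12): skip — n3 and n8 already connected.
n5-n8 (12): add. Components now {n1,n3,n4,n5,n7,n8,n9}
The 4th edge added is n3-n4.

n3-n4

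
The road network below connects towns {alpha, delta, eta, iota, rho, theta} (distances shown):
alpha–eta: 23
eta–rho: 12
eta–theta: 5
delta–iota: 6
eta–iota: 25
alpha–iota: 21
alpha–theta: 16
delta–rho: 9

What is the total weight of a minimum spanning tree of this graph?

48

Kruskal's algorithm — process edges by increasing weight (ties by edge label):
eta–theta (5): add. Components now {delta} {eta,theta} {rho} {alpha} {iota}
delta–iota (6): add. Components now {delta,iota} {eta,theta} {rho} {alpha}
delta–rho (9): add. Components now {delta,iota,rho} {eta,theta} {alpha}
eta–rho (12): add. Components now {delta,eta,iota,rho,theta} {alpha}
alpha–theta (16): add. Components now {alpha,delta,eta,iota,rho,theta}
MST edges: eta–theta, delta–iota, delta–rho, eta–rho, alpha–theta; total weight 5+6+9+12+16 = 48.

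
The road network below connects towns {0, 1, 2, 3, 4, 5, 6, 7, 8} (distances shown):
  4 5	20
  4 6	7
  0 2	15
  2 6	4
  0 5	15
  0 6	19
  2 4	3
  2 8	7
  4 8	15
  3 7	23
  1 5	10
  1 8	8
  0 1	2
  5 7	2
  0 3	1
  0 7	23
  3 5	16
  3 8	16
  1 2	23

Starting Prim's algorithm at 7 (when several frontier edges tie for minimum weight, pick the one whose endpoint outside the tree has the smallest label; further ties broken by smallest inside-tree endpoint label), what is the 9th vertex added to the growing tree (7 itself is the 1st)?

6

Prim, starting at 7.
Step 1: cheapest edge leaving the tree is 5 7 (2); add 5.
Step 2: cheapest edge leaving the tree is 1 5 (10); add 1.
Step 3: cheapest edge leaving the tree is 0 1 (2); add 0.
Step 4: cheapest edge leaving the tree is 0 3 (1); add 3.
Step 5: cheapest edge leaving the tree is 1 8 (8); add 8.
Step 6: cheapest edge leaving the tree is 2 8 (7); add 2.
Step 7: cheapest edge leaving the tree is 2 4 (3); add 4.
Step 8: cheapest edge leaving the tree is 2 6 (4); add 6.
Vertex order: 7, 5, 1, 0, 3, 8, 2, 4, 6. The 9th vertex is 6.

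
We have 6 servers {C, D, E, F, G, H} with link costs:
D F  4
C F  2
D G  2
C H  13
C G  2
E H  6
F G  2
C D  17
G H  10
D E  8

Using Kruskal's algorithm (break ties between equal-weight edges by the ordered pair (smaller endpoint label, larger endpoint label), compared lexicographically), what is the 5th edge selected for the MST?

Sort edges by weight, then run Kruskal:
C F (2): add — endpoints in different components.
C G (2): add — endpoints in different components.
D G (2): add — endpoints in different components.
F G (2): skip — F and G already connected.
D F (4): skip — D and F already connected.
E H (6): add — endpoints in different components.
D E (8): add — endpoints in different components.
The 5th edge added is D E.

D-E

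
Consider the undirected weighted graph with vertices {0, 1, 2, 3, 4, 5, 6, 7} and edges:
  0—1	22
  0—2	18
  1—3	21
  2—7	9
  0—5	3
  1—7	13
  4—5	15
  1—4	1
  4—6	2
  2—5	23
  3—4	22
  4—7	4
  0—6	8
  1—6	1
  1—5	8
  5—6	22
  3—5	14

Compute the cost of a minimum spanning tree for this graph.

Prim, starting at 1.
Step 1: cheapest edge leaving the tree is 1—4 (1); add 4.
Step 2: cheapest edge leaving the tree is 1—6 (1); add 6.
Step 3: cheapest edge leaving the tree is 4—7 (4); add 7.
Step 4: cheapest edge leaving the tree is 0—6 (8); add 0.
Step 5: cheapest edge leaving the tree is 0—5 (3); add 5.
Step 6: cheapest edge leaving the tree is 2—7 (9); add 2.
Step 7: cheapest edge leaving the tree is 3—5 (14); add 3.
MST edges: 1—4, 1—6, 4—7, 0—6, 0—5, 2—7, 3—5; total weight 1+1+4+8+3+9+14 = 40.

40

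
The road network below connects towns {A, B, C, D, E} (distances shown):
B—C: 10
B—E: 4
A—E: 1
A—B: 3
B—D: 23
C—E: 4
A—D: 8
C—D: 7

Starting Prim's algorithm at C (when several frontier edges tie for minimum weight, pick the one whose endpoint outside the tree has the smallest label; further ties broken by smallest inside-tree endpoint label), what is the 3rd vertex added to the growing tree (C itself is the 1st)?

A

Prim's algorithm from C:
Step 1: cheapest edge leaving the tree is C—E (4); add E.
Step 2: cheapest edge leaving the tree is A—E (1); add A.
Step 3: cheapest edge leaving the tree is A—B (3); add B.
Step 4: cheapest edge leaving the tree is C—D (7); add D.
Vertex order: C, E, A, B, D. The 3rd vertex is A.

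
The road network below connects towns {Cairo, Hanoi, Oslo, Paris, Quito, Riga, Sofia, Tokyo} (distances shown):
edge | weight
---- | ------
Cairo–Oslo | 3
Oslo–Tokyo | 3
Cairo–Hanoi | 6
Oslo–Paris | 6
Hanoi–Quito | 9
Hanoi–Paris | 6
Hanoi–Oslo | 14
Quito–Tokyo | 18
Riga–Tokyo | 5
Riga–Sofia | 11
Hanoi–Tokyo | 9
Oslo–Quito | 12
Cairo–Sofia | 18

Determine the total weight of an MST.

Kruskal: consider edges lightest-first.
Cairo–Oslo (3): add — endpoints in different components.
Oslo–Tokyo (3): add — endpoints in different components.
Riga–Tokyo (5): add — endpoints in different components.
Cairo–Hanoi (6): add — endpoints in different components.
Hanoi–Paris (6): add — endpoints in different components.
Oslo–Paris (6): skip — Oslo and Paris already connected.
Hanoi–Quito (9): add — endpoints in different components.
Hanoi–Tokyo (9): skip — Tokyo and Hanoi already connected.
Riga–Sofia (11): add — endpoints in different components.
MST edges: Cairo–Oslo, Oslo–Tokyo, Riga–Tokyo, Cairo–Hanoi, Hanoi–Paris, Hanoi–Quito, Riga–Sofia; total weight 3+3+5+6+6+9+11 = 43.

43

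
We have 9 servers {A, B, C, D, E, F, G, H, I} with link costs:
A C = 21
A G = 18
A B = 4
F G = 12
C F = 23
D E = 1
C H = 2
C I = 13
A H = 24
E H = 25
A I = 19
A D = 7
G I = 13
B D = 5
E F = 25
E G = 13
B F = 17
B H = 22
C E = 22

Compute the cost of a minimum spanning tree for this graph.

63

Prim, starting at D.
Step 1: cheapest edge leaving the tree is D E (1); add E.
Step 2: cheapest edge leaving the tree is B D (5); add B.
Step 3: cheapest edge leaving the tree is A B (4); add A.
Step 4: cheapest edge leaving the tree is E G (13); add G.
Step 5: cheapest edge leaving the tree is F G (12); add F.
Step 6: cheapest edge leaving the tree is G I (13); add I.
Step 7: cheapest edge leaving the tree is C I (13); add C.
Step 8: cheapest edge leaving the tree is C H (2); add H.
MST edges: D E, B D, A B, E G, F G, G I, C I, C H; total weight 1+5+4+13+12+13+13+2 = 63.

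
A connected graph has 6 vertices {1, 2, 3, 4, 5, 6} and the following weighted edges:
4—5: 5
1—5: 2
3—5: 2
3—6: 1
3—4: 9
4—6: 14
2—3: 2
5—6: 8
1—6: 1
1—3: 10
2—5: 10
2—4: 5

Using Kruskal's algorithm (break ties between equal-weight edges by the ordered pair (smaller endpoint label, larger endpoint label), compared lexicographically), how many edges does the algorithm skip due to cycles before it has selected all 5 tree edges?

Kruskal: consider edges lightest-first.
1—6 (1): add — endpoints in different components.
3—6 (1): add — endpoints in different components.
1—5 (2): add — endpoints in different components.
2—3 (2): add — endpoints in different components.
3—5 (2): skip — 3 and 5 already connected.
2—4 (5): add — endpoints in different components.
Edges rejected before the tree was complete: 1.

1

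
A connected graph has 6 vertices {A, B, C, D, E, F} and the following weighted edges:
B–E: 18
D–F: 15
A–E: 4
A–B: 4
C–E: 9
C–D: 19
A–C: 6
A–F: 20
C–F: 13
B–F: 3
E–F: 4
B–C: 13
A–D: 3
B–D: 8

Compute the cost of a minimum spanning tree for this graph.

Kruskal's algorithm — process edges by increasing weight (ties by edge label):
A–D (3): add — endpoints in different components.
B–F (3): add — endpoints in different components.
A–B (4): add — endpoints in different components.
A–E (4): add — endpoints in different components.
E–F (4): skip — E and F already connected.
A–C (6): add — endpoints in different components.
MST edges: A–D, B–F, A–B, A–E, A–C; total weight 3+3+4+4+6 = 20.

20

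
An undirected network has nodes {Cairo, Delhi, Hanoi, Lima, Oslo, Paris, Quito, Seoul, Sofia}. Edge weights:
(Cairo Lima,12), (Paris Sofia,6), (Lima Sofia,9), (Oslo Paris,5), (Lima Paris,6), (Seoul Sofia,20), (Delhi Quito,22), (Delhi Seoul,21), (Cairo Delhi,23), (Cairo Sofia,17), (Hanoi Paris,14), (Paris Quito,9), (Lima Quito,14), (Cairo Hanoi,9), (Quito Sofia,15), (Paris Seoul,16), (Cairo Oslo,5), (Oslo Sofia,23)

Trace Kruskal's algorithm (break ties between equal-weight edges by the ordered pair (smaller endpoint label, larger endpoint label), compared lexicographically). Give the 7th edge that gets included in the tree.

Kruskal's algorithm — process edges by increasing weight (ties by edge label):
Cairo Oslo (5): add — endpoints in different components.
Oslo Paris (5): add — endpoints in different components.
Lima Paris (6): add — endpoints in different components.
Paris Sofia (6): add — endpoints in different components.
Cairo Hanoi (9): add — endpoints in different components.
Lima Sofia (9): skip — Sofia and Lima already connected.
Paris Quito (9): add — endpoints in different components.
Cairo Lima (12): skip — Lima and Cairo already connected.
Hanoi Paris (14): skip — Hanoi and Paris already connected.
Lima Quito (14): skip — Lima and Quito already connected.
Quito Sofia (15): skip — Sofia and Quito already connected.
Paris Seoul (16): add — endpoints in different components.
Cairo Sofia (17): skip — Sofia and Cairo already connected.
Seoul Sofia (20): skip — Sofia and Seoul already connected.
Delhi Seoul (21): add — endpoints in different components.
The 7th edge added is Paris Seoul.

Paris-Seoul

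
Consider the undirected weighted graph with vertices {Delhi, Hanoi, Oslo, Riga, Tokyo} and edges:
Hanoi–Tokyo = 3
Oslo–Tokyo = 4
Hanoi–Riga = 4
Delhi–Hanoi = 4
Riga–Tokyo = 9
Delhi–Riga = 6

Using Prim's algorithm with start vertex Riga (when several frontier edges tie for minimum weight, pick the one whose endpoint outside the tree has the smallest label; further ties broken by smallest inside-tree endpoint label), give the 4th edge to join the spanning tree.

Oslo-Tokyo

Prim's algorithm from Riga:
Step 1: cheapest edge leaving the tree is Hanoi–Riga (4); add Hanoi.
Step 2: cheapest edge leaving the tree is Hanoi–Tokyo (3); add Tokyo.
Step 3: cheapest edge leaving the tree is Delhi–Hanoi (4); add Delhi.
Step 4: cheapest edge leaving the tree is Oslo–Tokyo (4); add Oslo.
The 4th edge added is Oslo–Tokyo.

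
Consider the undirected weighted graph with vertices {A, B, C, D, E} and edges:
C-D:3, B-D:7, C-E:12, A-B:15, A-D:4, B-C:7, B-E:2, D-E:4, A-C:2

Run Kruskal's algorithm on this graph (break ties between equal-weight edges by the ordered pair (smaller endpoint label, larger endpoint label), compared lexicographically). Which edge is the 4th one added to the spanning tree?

D-E

Kruskal: consider edges lightest-first.
A-C (2): add — endpoints in different components.
B-E (2): add — endpoints in different components.
C-D (3): add — endpoints in different components.
A-D (4): skip — A and D already connected.
D-E (4): add — endpoints in different components.
The 4th edge added is D-E.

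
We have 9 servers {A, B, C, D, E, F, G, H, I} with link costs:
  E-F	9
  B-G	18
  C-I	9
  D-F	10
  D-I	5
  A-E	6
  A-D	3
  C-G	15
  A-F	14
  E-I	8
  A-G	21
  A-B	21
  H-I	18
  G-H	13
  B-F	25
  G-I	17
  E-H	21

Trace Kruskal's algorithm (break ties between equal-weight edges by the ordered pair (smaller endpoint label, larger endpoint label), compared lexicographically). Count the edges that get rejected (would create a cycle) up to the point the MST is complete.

4

Kruskal's algorithm — process edges by increasing weight (ties by edge label):
A-D (3): add — endpoints in different components.
D-I (5): add — endpoints in different components.
A-E (6): add — endpoints in different components.
E-I (8): skip — E and I already connected.
C-I (9): add — endpoints in different components.
E-F (9): add — endpoints in different components.
D-F (10): skip — D and F already connected.
G-H (13): add — endpoints in different components.
A-F (14): skip — A and F already connected.
C-G (15): add — endpoints in different components.
G-I (17): skip — G and I already connected.
B-G (18): add — endpoints in different components.
Edges rejected before the tree was complete: 4.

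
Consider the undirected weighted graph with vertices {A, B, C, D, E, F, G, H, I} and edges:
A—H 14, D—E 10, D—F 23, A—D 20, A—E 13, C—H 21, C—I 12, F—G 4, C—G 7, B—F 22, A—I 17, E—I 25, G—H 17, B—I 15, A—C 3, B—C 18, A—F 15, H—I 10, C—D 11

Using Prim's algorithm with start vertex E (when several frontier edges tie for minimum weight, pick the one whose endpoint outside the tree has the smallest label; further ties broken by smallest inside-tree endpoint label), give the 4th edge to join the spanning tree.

C-G

Grow the tree from E using Prim:
Step 1: cheapest edge leaving the tree is D—E (10); add D.
Step 2: cheapest edge leaving the tree is C—D (11); add C.
Step 3: cheapest edge leaving the tree is A—C (3); add A.
Step 4: cheapest edge leaving the tree is C—G (7); add G.
Step 5: cheapest edge leaving the tree is F—G (4); add F.
Step 6: cheapest edge leaving the tree is C—I (12); add I.
Step 7: cheapest edge leaving the tree is H—I (10); add H.
Step 8: cheapest edge leaving the tree is B—I (15); add B.
The 4th edge added is C—G.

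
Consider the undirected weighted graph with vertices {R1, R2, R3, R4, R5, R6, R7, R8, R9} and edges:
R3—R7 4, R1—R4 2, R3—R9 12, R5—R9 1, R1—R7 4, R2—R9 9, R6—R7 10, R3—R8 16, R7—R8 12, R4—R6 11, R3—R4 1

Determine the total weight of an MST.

51

Kruskal: consider edges lightest-first.
R3—R4 (1): add — endpoints in different components.
R5—R9 (1): add — endpoints in different components.
R1—R4 (2): add — endpoints in different components.
R1—R7 (4): add — endpoints in different components.
R3—R7 (4): skip — R7 and R3 already connected.
R2—R9 (9): add — endpoints in different components.
R6—R7 (10): add — endpoints in different components.
R4—R6 (11): skip — R4 and R6 already connected.
R3—R9 (12): add — endpoints in different components.
R7—R8 (12): add — endpoints in different components.
MST edges: R3—R4, R5—R9, R1—R4, R1—R7, R2—R9, R6—R7, R3—R9, R7—R8; total weight 1+1+2+4+9+10+12+12 = 51.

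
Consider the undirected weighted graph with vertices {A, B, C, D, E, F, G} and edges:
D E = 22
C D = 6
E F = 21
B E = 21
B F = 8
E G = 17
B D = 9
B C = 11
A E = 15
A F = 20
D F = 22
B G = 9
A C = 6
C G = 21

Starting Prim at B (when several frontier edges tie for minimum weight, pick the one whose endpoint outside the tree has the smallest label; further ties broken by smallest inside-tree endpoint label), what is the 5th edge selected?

B-G

Prim's algorithm from B:
Step 1: frontier [B F 8, B D 9, B G 9, B C 11, B E 21] → take B F (8); add F.
Step 2: frontier [B D 9, B G 9, B C 11, B E 21, A F 20, E F 21, D F 22] → take B D (9); add D.
Step 3: frontier [B G 9, B C 11, B E 21, C D 6, D E 22, A F 20, E F 21] → take C D (6); add C.
Step 4: frontier [B G 9, B E 21, A C 6, C G 21, D E 22, A F 20, E F 21] → take A C (6); add A.
Step 5: frontier [A E 15, B G 9, B E 21, C G 21, D E 22, E F 21] → take B G (9); add G.
Step 6: frontier [A E 15, B E 21, D E 22, E F 21, E G 17] → take A E (15); add E.
The 5th edge added is B G.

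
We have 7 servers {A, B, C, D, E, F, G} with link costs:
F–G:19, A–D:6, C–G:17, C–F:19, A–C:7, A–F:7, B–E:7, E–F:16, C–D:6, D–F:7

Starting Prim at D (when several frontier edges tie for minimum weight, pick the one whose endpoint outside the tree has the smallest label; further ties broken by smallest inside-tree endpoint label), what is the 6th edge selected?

Prim, starting at D.
Step 1: frontier [A–D 6, C–D 6, D–F 7] → take A–D (6); add A.
Step 2: frontier [A–C 7, A–F 7, C–D 6, D–F 7] → take C–D (6); add C.
Step 3: frontier [A–F 7, C–G 17, C–F 19, D–F 7] → take A–F (7); add F.
Step 4: frontier [C–G 17, E–F 16, F–G 19] → take E–F (16); add E.
Step 5: frontier [C–G 17, B–E 7, F–G 19] → take B–E (7); add B.
Step 6: frontier [C–G 17, F–G 19] → take C–G (17); add G.
The 6th edge added is C–G.

C-G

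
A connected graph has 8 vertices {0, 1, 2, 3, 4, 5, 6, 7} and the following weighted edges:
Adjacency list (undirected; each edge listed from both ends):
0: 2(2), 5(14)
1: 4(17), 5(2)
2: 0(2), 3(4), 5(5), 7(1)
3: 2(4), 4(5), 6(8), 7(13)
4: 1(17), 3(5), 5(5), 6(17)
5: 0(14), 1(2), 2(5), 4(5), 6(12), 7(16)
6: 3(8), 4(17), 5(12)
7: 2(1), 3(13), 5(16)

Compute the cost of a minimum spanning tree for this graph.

27

Prim, starting at 4.
Step 1: frontier [3-4 5, 4-5 5, 1-4 17, 4-6 17] → take 3-4 (5); add 3.
Step 2: frontier [2-3 4, 3-6 8, 3-7 13, 4-5 5, 1-4 17, 4-6 17] → take 2-3 (4); add 2.
Step 3: frontier [2-7 1, 0-2 2, 2-5 5, 3-6 8, 3-7 13, 4-5 5, 1-4 17, 4-6 17] → take 2-7 (1); add 7.
Step 4: frontier [0-2 2, 2-5 5, 3-6 8, 4-5 5, 1-4 17, 4-6 17, 5-7 16] → take 0-2 (2); add 0.
Step 5: frontier [0-5 14, 2-5 5, 3-6 8, 4-5 5, 1-4 17, 4-6 17, 5-7 16] → take 2-5 (5); add 5.
Step 6: frontier [3-6 8, 1-4 17, 4-6 17, 1-5 2, 5-6 12] → take 1-5 (2); add 1.
Step 7: frontier [3-6 8, 4-6 17, 5-6 12] → take 3-6 (8); add 6.
MST edges: 3-4, 2-3, 2-7, 0-2, 2-5, 1-5, 3-6; total weight 5+4+1+2+5+2+8 = 27.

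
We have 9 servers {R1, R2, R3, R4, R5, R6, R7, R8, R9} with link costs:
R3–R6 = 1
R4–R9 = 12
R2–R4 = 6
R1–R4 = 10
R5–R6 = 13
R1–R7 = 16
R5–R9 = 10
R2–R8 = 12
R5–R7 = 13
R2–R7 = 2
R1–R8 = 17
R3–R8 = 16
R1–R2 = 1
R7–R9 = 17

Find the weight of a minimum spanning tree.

57

Sort edges by weight, then run Kruskal:
R1–R2 (1): add — endpoints in different components.
R3–R6 (1): add — endpoints in different components.
R2–R7 (2): add — endpoints in different components.
R2–R4 (6): add — endpoints in different components.
R1–R4 (10): skip — R4 and R1 already connected.
R5–R9 (10): add — endpoints in different components.
R2–R8 (12): add — endpoints in different components.
R4–R9 (12): add — endpoints in different components.
R5–R6 (13): add — endpoints in different components.
MST edges: R1–R2, R3–R6, R2–R7, R2–R4, R5–R9, R2–R8, R4–R9, R5–R6; total weight 1+1+2+6+10+12+12+13 = 57.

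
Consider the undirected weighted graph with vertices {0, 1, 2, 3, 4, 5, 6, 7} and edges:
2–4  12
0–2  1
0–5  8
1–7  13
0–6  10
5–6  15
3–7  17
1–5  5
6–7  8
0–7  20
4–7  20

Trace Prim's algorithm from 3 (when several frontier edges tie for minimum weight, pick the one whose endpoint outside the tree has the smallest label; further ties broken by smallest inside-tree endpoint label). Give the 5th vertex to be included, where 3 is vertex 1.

Grow the tree from 3 using Prim:
Step 1: frontier [3–7 17] → take 3–7 (17); add 7.
Step 2: frontier [6–7 8, 1–7 13, 0–7 20, 4–7 20] → take 6–7 (8); add 6.
Step 3: frontier [0–6 10, 5–6 15, 1–7 13, 0–7 20, 4–7 20] → take 0–6 (10); add 0.
Step 4: frontier [0–2 1, 0–5 8, 5–6 15, 1–7 13, 4–7 20] → take 0–2 (1); add 2.
Step 5: frontier [0–5 8, 2–4 12, 5–6 15, 1–7 13, 4–7 20] → take 0–5 (8); add 5.
Step 6: frontier [2–4 12, 1–5 5, 1–7 13, 4–7 20] → take 1–5 (5); add 1.
Step 7: frontier [2–4 12, 4–7 20] → take 2–4 (12); add 4.
Vertex order: 3, 7, 6, 0, 2, 5, 1, 4. The 5th vertex is 2.

2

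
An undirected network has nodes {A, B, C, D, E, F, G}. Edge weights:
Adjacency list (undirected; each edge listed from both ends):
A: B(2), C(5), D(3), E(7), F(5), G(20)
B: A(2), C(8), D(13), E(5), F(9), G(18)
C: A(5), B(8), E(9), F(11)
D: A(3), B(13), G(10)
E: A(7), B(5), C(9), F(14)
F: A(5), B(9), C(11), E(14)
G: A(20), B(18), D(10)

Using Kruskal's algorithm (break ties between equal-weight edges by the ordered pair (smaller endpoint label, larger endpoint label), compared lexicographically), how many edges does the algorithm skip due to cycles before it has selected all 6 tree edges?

4

Kruskal's algorithm — process edges by increasing weight (ties by edge label):
A-B (2): add — endpoints in different components.
A-D (3): add — endpoints in different components.
A-C (5): add — endpoints in different components.
A-F (5): add — endpoints in different components.
B-E (5): add — endpoints in different components.
A-E (7): skip — A and E already connected.
B-C (8): skip — B and C already connected.
B-F (9): skip — B and F already connected.
C-E (9): skip — C and E already connected.
D-G (10): add — endpoints in different components.
Edges rejected before the tree was complete: 4.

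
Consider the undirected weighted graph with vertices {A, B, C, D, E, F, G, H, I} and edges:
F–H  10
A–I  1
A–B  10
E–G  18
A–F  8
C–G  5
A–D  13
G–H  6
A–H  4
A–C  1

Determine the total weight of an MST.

Prim's algorithm from B:
Step 1: frontier [A–B 10] → take A–B (10); add A.
Step 2: frontier [A–C 1, A–I 1, A–H 4, A–F 8, A–D 13] → take A–C (1); add C.
Step 3: frontier [A–I 1, A–H 4, A–F 8, A–D 13, C–G 5] → take A–I (1); add I.
Step 4: frontier [A–H 4, A–F 8, A–D 13, C–G 5] → take A–H (4); add H.
Step 5: frontier [A–F 8, A–D 13, C–G 5, G–H 6, F–H 10] → take C–G (5); add G.
Step 6: frontier [A–F 8, A–D 13, E–G 18, F–H 10] → take A–F (8); add F.
Step 7: frontier [A–D 13, E–G 18] → take A–D (13); add D.
Step 8: frontier [E–G 18] → take E–G (18); add E.
MST edges: A–B, A–C, A–I, A–H, C–G, A–F, A–D, E–G; total weight 10+1+1+4+5+8+13+18 = 60.

60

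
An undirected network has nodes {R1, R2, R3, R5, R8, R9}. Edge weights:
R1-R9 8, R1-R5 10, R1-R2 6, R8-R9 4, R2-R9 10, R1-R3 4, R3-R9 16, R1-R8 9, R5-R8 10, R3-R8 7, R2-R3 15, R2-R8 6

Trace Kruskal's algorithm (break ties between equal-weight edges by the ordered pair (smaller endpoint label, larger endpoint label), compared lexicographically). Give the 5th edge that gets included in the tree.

R1-R5

Kruskal: consider edges lightest-first.
R1-R3 (4): add. Components now {R9} {R8} {R5} {R1,R3} {R2}
R8-R9 (4): add. Components now {R8,R9} {R5} {R1,R3} {R2}
R1-R2 (6): add. Components now {R8,R9} {R5} {R1,R2,R3}
R2-R8 (6): add. Components now {R1,R2,R3,R8,R9} {R5}
R3-R8 (7): skip — R8 and R3 already connected.
R1-R9 (8): skip — R9 and R1 already connected.
R1-R8 (9): skip — R8 and R1 already connected.
R1-R5 (10): add. Components now {R1,R2,R3,R5,R8,R9}
The 5th edge added is R1-R5.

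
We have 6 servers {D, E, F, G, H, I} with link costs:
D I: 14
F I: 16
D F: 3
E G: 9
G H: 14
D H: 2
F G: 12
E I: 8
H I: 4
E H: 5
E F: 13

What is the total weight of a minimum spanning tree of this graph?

23

Prim, starting at E.
Step 1: frontier [E H 5, E I 8, E G 9, E F 13] → take E H (5); add H.
Step 2: frontier [E I 8, E G 9, E F 13, D H 2, H I 4, G H 14] → take D H (2); add D.
Step 3: frontier [D F 3, D I 14, E I 8, E G 9, E F 13, H I 4, G H 14] → take D F (3); add F.
Step 4: frontier [D I 14, E I 8, E G 9, F G 12, F I 16, H I 4, G H 14] → take H I (4); add I.
Step 5: frontier [E G 9, F G 12, G H 14] → take E G (9); add G.
MST edges: E H, D H, D F, H I, E G; total weight 5+2+3+4+9 = 23.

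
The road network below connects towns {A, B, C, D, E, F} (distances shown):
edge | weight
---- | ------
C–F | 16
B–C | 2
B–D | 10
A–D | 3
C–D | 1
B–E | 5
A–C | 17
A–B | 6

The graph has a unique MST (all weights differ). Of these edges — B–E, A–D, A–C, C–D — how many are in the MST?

Kruskal's algorithm — process edges by increasing weight (ties by edge label):
C–D (1): add — endpoints in different components.
B–C (2): add — endpoints in different components.
A–D (3): add — endpoints in different components.
B–E (5): add — endpoints in different components.
A–B (6): skip — A and B already connected.
B–D (10): skip — B and D already connected.
C–F (16): add — endpoints in different components.
MST edge set: {C–D, B–C, A–D, B–E, C–F}.
Of the listed edges, {B–E, A–D, C–D} are in the MST → 3.

3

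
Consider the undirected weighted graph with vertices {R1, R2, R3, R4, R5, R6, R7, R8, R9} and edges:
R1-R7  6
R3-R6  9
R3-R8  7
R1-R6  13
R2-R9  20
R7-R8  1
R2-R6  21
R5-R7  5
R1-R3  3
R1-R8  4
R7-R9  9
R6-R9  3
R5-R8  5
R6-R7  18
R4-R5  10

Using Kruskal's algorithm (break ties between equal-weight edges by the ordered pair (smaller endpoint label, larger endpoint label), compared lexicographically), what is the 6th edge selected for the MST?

R3-R6

Sort edges by weight, then run Kruskal:
R7-R8 (1): add — endpoints in different components.
R1-R3 (3): add — endpoints in different components.
R6-R9 (3): add — endpoints in different components.
R1-R8 (4): add — endpoints in different components.
R5-R7 (5): add — endpoints in different components.
R5-R8 (5): skip — R5 and R8 already connected.
R1-R7 (6): skip — R7 and R1 already connected.
R3-R8 (7): skip — R8 and R3 already connected.
R3-R6 (9): add — endpoints in different components.
R7-R9 (9): skip — R9 and R7 already connected.
R4-R5 (10): add — endpoints in different components.
R1-R6 (13): skip — R1 and R6 already connected.
R6-R7 (18): skip — R7 and R6 already connected.
R2-R9 (20): add — endpoints in different components.
The 6th edge added is R3-R6.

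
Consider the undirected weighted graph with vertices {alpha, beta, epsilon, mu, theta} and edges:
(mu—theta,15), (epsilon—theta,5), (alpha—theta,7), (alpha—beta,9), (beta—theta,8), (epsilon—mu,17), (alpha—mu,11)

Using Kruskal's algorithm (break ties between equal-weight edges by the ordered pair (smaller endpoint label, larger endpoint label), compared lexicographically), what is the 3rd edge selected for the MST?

beta-theta

Kruskal: consider edges lightest-first.
epsilon—theta (5): add — endpoints in different components.
alpha—theta (7): add — endpoints in different components.
beta—theta (8): add — endpoints in different components.
alpha—beta (9): skip — beta and alpha already connected.
alpha—mu (11): add — endpoints in different components.
The 3rd edge added is beta—theta.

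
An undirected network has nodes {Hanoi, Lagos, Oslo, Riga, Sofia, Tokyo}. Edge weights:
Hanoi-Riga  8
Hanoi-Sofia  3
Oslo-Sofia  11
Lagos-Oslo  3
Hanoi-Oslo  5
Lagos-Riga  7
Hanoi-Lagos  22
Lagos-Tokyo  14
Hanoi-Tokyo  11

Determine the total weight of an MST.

29

Kruskal's algorithm — process edges by increasing weight (ties by edge label):
Hanoi-Sofia (3): add. Components now {Oslo} {Tokyo} {Lagos} {Riga} {Hanoi,Sofia}
Lagos-Oslo (3): add. Components now {Lagos,Oslo} {Tokyo} {Riga} {Hanoi,Sofia}
Hanoi-Oslo (5): add. Components now {Hanoi,Lagos,Oslo,Sofia} {Tokyo} {Riga}
Lagos-Riga (7): add. Components now {Hanoi,Lagos,Oslo,Riga,Sofia} {Tokyo}
Hanoi-Riga (8): skip — Riga and Hanoi already connected.
Hanoi-Tokyo (11): add. Components now {Hanoi,Lagos,Oslo,Riga,Sofia,Tokyo}
MST edges: Hanoi-Sofia, Lagos-Oslo, Hanoi-Oslo, Lagos-Riga, Hanoi-Tokyo; total weight 3+3+5+7+11 = 29.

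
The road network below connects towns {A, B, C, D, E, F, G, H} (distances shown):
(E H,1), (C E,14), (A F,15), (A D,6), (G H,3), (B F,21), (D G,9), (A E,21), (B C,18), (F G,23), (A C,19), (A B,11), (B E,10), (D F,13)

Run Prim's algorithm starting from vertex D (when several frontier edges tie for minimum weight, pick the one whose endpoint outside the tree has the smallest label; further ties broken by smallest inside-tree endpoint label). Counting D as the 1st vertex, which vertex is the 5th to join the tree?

Prim, starting at D.
Step 1: cheapest edge leaving the tree is A D (6); add A.
Step 2: cheapest edge leaving the tree is D G (9); add G.
Step 3: cheapest edge leaving the tree is G H (3); add H.
Step 4: cheapest edge leaving the tree is E H (1); add E.
Step 5: cheapest edge leaving the tree is B E (10); add B.
Step 6: cheapest edge leaving the tree is D F (13); add F.
Step 7: cheapest edge leaving the tree is C E (14); add C.
Vertex order: D, A, G, H, E, B, F, C. The 5th vertex is E.

E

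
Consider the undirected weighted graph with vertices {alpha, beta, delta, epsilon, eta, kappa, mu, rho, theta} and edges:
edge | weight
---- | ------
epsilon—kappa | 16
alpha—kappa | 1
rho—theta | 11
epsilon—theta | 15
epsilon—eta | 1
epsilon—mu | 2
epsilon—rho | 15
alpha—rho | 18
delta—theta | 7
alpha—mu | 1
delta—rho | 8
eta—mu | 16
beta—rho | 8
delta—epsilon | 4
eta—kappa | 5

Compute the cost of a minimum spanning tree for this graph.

32

Prim's algorithm from delta:
Step 1: cheapest edge leaving the tree is delta—epsilon (4); add epsilon.
Step 2: cheapest edge leaving the tree is epsilon—eta (1); add eta.
Step 3: cheapest edge leaving the tree is epsilon—mu (2); add mu.
Step 4: cheapest edge leaving the tree is alpha—mu (1); add alpha.
Step 5: cheapest edge leaving the tree is alpha—kappa (1); add kappa.
Step 6: cheapest edge leaving the tree is delta—theta (7); add theta.
Step 7: cheapest edge leaving the tree is delta—rho (8); add rho.
Step 8: cheapest edge leaving the tree is beta—rho (8); add beta.
MST edges: delta—epsilon, epsilon—eta, epsilon—mu, alpha—mu, alpha—kappa, delta—theta, delta—rho, beta—rho; total weight 4+1+2+1+1+7+8+8 = 32.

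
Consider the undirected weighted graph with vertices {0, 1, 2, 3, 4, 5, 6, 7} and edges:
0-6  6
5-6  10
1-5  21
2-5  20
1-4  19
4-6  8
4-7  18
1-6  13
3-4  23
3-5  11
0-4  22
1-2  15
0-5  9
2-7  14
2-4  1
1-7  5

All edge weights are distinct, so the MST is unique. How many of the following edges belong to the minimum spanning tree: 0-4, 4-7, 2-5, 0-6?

1

Sort edges by weight, then run Kruskal:
2-4 (1): add — endpoints in different components.
1-7 (5): add — endpoints in different components.
0-6 (6): add — endpoints in different components.
4-6 (8): add — endpoints in different components.
0-5 (9): add — endpoints in different components.
5-6 (10): skip — 5 and 6 already connected.
3-5 (11): add — endpoints in different components.
1-6 (13): add — endpoints in different components.
MST edge set: {2-4, 1-7, 0-6, 4-6, 0-5, 3-5, 1-6}.
Of the listed edges, {0-6} are in the MST → 1.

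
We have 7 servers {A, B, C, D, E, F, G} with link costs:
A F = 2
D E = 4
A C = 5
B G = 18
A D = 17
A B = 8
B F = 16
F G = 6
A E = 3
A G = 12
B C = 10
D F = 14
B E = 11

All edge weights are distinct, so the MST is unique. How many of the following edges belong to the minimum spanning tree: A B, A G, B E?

1

Sort edges by weight, then run Kruskal:
A F (2): add — endpoints in different components.
A E (3): add — endpoints in different components.
D E (4): add — endpoints in different components.
A C (5): add — endpoints in different components.
F G (6): add — endpoints in different components.
A B (8): add — endpoints in different components.
MST edge set: {A F, A E, D E, A C, F G, A B}.
Of the listed edges, {A B} are in the MST → 1.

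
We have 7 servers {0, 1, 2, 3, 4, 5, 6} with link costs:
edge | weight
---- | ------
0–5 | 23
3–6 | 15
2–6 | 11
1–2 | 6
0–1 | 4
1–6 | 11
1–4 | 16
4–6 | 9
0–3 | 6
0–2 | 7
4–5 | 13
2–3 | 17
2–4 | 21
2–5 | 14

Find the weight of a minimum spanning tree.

49

Prim's algorithm from 5:
Step 1: frontier [4–5 13, 2–5 14, 0–5 23] → take 4–5 (13); add 4.
Step 2: frontier [4–6 9, 1–4 16, 2–4 21, 2–5 14, 0–5 23] → take 4–6 (9); add 6.
Step 3: frontier [1–4 16, 2–4 21, 2–5 14, 0–5 23, 1–6 11, 2–6 11, 3–6 15] → take 1–6 (11); add 1.
Step 4: frontier [0–1 4, 1–2 6, 2–4 21, 2–5 14, 0–5 23, 2–6 11, 3–6 15] → take 0–1 (4); add 0.
Step 5: frontier [0–3 6, 0–2 7, 1–2 6, 2–4 21, 2–5 14, 2–6 11, 3–6 15] → take 1–2 (6); add 2.
Step 6: frontier [0–3 6, 2–3 17, 3–6 15] → take 0–3 (6); add 3.
MST edges: 4–5, 4–6, 1–6, 0–1, 1–2, 0–3; total weight 13+9+11+4+6+6 = 49.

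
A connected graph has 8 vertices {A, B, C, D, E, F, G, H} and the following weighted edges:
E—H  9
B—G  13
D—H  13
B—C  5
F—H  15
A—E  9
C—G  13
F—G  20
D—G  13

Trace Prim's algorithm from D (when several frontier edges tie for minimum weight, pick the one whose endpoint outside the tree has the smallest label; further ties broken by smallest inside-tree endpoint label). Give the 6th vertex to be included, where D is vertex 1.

Grow the tree from D using Prim:
Step 1: cheapest edge leaving the tree is D—G (13); add G.
Step 2: cheapest edge leaving the tree is B—G (13); add B.
Step 3: cheapest edge leaving the tree is B—C (5); add C.
Step 4: cheapest edge leaving the tree is D—H (13); add H.
Step 5: cheapest edge leaving the tree is E—H (9); add E.
Step 6: cheapest edge leaving the tree is A—E (9); add A.
Step 7: cheapest edge leaving the tree is F—H (15); add F.
Vertex order: D, G, B, C, H, E, A, F. The 6th vertex is E.

E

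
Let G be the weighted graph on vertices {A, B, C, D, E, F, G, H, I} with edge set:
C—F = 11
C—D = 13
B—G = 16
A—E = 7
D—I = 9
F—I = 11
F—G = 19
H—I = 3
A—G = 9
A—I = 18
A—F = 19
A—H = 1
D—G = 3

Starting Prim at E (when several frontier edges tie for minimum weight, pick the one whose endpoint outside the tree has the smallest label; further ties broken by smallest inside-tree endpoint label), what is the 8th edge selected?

Prim, starting at E.
Step 1: cheapest edge leaving the tree is A—E (7); add A.
Step 2: cheapest edge leaving the tree is A—H (1); add H.
Step 3: cheapest edge leaving the tree is H—I (3); add I.
Step 4: cheapest edge leaving the tree is D—I (9); add D.
Step 5: cheapest edge leaving the tree is D—G (3); add G.
Step 6: cheapest edge leaving the tree is F—I (11); add F.
Step 7: cheapest edge leaving the tree is C—F (11); add C.
Step 8: cheapest edge leaving the tree is B—G (16); add B.
The 8th edge added is B—G.

B-G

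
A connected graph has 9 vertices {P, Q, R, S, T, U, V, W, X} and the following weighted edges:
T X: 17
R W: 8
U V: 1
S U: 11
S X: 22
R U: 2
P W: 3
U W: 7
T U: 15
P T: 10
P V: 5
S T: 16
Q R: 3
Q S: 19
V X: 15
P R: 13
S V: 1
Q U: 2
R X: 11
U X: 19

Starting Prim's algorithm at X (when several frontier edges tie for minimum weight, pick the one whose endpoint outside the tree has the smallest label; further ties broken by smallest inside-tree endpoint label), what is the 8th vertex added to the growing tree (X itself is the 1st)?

Prim's algorithm from X:
Step 1: cheapest edge leaving the tree is R X (11); add R.
Step 2: cheapest edge leaving the tree is R U (2); add U.
Step 3: cheapest edge leaving the tree is U V (1); add V.
Step 4: cheapest edge leaving the tree is S V (1); add S.
Step 5: cheapest edge leaving the tree is Q U (2); add Q.
Step 6: cheapest edge leaving the tree is P V (5); add P.
Step 7: cheapest edge leaving the tree is P W (3); add W.
Step 8: cheapest edge leaving the tree is P T (10); add T.
Vertex order: X, R, U, V, S, Q, P, W, T. The 8th vertex is W.

W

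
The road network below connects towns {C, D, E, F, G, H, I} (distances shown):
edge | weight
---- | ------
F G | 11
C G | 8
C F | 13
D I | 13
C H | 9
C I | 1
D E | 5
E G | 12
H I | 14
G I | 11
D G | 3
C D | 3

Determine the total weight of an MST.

32

Prim, starting at F.
Step 1: frontier [F G 11, C F 13] → take F G (11); add G.
Step 2: frontier [C F 13, D G 3, C G 8, G I 11, E G 12] → take D G (3); add D.
Step 3: frontier [C D 3, D E 5, D I 13, C F 13, C G 8, G I 11, E G 12] → take C D (3); add C.
Step 4: frontier [C I 1, C H 9, D E 5, D I 13, G I 11, E G 12] → take C I (1); add I.
Step 5: frontier [C H 9, D E 5, E G 12, H I 14] → take D E (5); add E.
Step 6: frontier [C H 9, H I 14] → take C H (9); add H.
MST edges: F G, D G, C D, C I, D E, C H; total weight 11+3+3+1+5+9 = 32.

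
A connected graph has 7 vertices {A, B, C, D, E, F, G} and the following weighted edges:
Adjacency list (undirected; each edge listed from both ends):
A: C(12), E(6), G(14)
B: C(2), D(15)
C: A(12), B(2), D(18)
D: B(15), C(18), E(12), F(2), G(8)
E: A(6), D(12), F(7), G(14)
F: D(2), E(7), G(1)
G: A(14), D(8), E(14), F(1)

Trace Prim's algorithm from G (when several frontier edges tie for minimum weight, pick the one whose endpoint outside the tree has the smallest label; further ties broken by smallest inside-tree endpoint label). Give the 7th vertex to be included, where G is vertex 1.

Grow the tree from G using Prim:
Step 1: cheapest edge leaving the tree is F G (1); add F.
Step 2: cheapest edge leaving the tree is D F (2); add D.
Step 3: cheapest edge leaving the tree is E F (7); add E.
Step 4: cheapest edge leaving the tree is A E (6); add A.
Step 5: cheapest edge leaving the tree is A C (12); add C.
Step 6: cheapest edge leaving the tree is B C (2); add B.
Vertex order: G, F, D, E, A, C, B. The 7th vertex is B.

B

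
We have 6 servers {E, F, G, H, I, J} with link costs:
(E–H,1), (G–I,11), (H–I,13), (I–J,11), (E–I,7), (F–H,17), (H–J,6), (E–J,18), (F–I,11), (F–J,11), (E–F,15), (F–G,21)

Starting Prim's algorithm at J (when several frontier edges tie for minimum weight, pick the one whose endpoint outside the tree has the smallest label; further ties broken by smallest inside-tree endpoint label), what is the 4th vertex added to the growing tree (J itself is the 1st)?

I

Prim, starting at J.
Step 1: frontier [H–J 6, F–J 11, I–J 11, E–J 18] → take H–J (6); add H.
Step 2: frontier [E–H 1, H–I 13, F–H 17, F–J 11, I–J 11, E–J 18] → take E–H (1); add E.
Step 3: frontier [E–I 7, E–F 15, H–I 13, F–H 17, F–J 11, I–J 11] → take E–I (7); add I.
Step 4: frontier [E–F 15, F–H 17, F–I 11, G–I 11, F–J 11] → take F–I (11); add F.
Step 5: frontier [F–G 21, G–I 11] → take G–I (11); add G.
Vertex order: J, H, E, I, F, G. The 4th vertex is I.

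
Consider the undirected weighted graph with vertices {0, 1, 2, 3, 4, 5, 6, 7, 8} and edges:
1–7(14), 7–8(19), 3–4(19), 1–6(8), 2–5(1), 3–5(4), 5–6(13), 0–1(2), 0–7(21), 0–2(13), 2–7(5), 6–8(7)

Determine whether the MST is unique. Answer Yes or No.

Kruskal: consider edges lightest-first.
2–5 (1): add — endpoints in different components.
0–1 (2): add — endpoints in different components.
3–5 (4): add — endpoints in different components.
2–7 (5): add — endpoints in different components.
6–8 (7): add — endpoints in different components.
1–6 (8): add — endpoints in different components.
0–2 (13): add — endpoints in different components.
5–6 (13): skip — 5 and 6 already connected.
1–7 (14): skip — 1 and 7 already connected.
3–4 (19): add — endpoints in different components.
Non-tree edge 5–6 has weight 13, equal to the heaviest edge on its tree cycle — swapping gives another MST of the same weight. Not unique.

No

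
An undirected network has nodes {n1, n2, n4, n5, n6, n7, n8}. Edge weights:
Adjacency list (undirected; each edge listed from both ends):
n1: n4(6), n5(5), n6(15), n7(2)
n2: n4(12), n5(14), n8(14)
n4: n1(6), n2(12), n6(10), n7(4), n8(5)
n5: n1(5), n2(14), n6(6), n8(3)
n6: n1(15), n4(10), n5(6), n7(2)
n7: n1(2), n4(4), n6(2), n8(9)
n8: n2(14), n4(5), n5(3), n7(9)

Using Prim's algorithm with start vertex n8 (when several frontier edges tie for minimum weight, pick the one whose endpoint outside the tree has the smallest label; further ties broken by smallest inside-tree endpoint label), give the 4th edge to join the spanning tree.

Prim's algorithm from n8:
Step 1: frontier [n5 n8 3, n4 n8 5, n7 n8 9, n2 n8 14] → take n5 n8 (3); add n5.
Step 2: frontier [n1 n5 5, n5 n6 6, n2 n5 14, n4 n8 5, n7 n8 9, n2 n8 14] → take n1 n5 (5); add n1.
Step 3: frontier [n1 n7 2, n1 n4 6, n1 n6 15, n5 n6 6, n2 n5 14, n4 n8 5, n7 n8 9, n2 n8 14] → take n1 n7 (2); add n7.
Step 4: frontier [n1 n4 6, n1 n6 15, n5 n6 6, n2 n5 14, n6 n7 2, n4 n7 4, n4 n8 5, n2 n8 14] → take n6 n7 (2); add n6.
Step 5: frontier [n1 n4 6, n2 n5 14, n4 n6 10, n4 n7 4, n4 n8 5, n2 n8 14] → take n4 n7 (4); add n4.
Step 6: frontier [n2 n4 12, n2 n5 14, n2 n8 14] → take n2 n4 (12); add n2.
The 4th edge added is n6 n7.

n6-n7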